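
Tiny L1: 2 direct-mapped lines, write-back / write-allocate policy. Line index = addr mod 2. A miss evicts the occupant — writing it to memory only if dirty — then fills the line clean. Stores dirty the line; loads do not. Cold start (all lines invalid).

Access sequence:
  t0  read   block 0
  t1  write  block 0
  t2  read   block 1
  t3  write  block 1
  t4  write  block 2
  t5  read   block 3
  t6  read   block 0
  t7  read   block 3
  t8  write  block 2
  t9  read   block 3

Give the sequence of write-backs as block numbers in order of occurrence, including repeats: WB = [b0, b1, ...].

WB = [0, 1, 2]

0: R B0 -> L0 miss  d=-]
1: W B0 -> L0 hit  d=D]
2: R B1 -> L1 miss  d=-]
3: W B1 -> L1 hit  d=D]
4: W B2 -> L0 miss wb->B0  d=D]
5: R B3 -> L1 miss wb->B1  d=-]
6: R B0 -> L0 miss wb->B2  d=-]
7: R B3 -> L1 hit  d=-]
8: W B2 -> L0 miss  d=D]
9: R B3 -> L1 hit  d=-]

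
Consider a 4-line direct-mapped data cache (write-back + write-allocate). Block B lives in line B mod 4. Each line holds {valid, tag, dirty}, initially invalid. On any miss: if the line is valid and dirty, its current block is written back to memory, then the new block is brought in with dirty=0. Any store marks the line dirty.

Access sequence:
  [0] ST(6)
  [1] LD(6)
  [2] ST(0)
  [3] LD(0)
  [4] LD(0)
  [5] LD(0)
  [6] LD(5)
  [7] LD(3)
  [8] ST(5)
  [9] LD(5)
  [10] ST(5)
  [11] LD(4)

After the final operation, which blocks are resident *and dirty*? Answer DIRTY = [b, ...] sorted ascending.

0: W B6 → L2 miss [D]
1: R B6 → L2 hit [D]
2: W B0 → L0 miss [D]
3: R B0 → L0 hit [D]
4: R B0 → L0 hit [D]
5: R B0 → L0 hit [D]
6: R B5 → L1 miss [-]
7: R B3 → L3 miss [-]
8: W B5 → L1 hit [D]
9: R B5 → L1 hit [D]
10: W B5 → L1 hit [D]
11: R B4 → L0 miss wb→B0 [-]

DIRTY = [5, 6]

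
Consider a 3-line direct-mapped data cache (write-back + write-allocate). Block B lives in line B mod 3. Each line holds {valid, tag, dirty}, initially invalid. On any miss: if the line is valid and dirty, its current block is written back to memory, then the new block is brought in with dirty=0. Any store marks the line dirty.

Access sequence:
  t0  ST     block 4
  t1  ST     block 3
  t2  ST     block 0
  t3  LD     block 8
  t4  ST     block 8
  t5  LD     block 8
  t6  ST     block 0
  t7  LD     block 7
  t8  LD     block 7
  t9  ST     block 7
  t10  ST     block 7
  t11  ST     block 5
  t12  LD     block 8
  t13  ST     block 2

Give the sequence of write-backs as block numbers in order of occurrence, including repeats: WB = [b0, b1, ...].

WB = [3, 4, 8, 5]

0: W B4 → L1 miss [D]
1: W B3 → L0 miss [D]
2: W B0 → L0 miss wb→B3 [D]
3: R B8 → L2 miss [-]
4: W B8 → L2 hit [D]
5: R B8 → L2 hit [D]
6: W B0 → L0 hit [D]
7: R B7 → L1 miss wb→B4 [-]
8: R B7 → L1 hit [-]
9: W B7 → L1 hit [D]
10: W B7 → L1 hit [D]
11: W B5 → L2 miss wb→B8 [D]
12: R B8 → L2 miss wb→B5 [-]
13: W B2 → L2 miss [D]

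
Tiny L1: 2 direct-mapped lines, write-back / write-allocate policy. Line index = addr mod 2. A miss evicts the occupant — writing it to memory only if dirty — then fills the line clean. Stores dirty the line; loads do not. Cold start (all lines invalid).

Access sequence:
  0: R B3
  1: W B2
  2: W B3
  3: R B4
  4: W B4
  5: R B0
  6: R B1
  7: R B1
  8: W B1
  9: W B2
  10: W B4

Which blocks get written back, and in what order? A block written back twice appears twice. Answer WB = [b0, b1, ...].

0: R B3 → L1 miss [-]
1: W B2 → L0 miss [D]
2: W B3 → L1 hit [D]
3: R B4 → L0 miss wb→B2 [-]
4: W B4 → L0 hit [D]
5: R B0 → L0 miss wb→B4 [-]
6: R B1 → L1 miss wb→B3 [-]
7: R B1 → L1 hit [-]
8: W B1 → L1 hit [D]
9: W B2 → L0 miss [D]
10: W B4 → L0 miss wb→B2 [D]

WB = [2, 4, 3, 2]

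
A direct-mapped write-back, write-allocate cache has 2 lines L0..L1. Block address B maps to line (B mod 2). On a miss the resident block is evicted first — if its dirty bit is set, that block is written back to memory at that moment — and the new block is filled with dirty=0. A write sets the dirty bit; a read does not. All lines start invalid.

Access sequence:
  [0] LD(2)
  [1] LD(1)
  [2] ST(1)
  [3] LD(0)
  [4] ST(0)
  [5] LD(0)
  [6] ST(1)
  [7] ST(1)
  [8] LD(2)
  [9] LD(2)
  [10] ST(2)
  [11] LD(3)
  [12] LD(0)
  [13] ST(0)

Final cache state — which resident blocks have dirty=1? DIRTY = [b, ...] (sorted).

0: R B2 -> L0 miss  d=-]
1: R B1 -> L1 miss  d=-]
2: W B1 -> L1 hit  d=D]
3: R B0 -> L0 miss  d=-]
4: W B0 -> L0 hit  d=D]
5: R B0 -> L0 hit  d=D]
6: W B1 -> L1 hit  d=D]
7: W B1 -> L1 hit  d=D]
8: R B2 -> L0 miss wb->B0  d=-]
9: R B2 -> L0 hit  d=-]
10: W B2 -> L0 hit  d=D]
11: R B3 -> L1 miss wb->B1  d=-]
12: R B0 -> L0 miss wb->B2  d=-]
13: W B0 -> L0 hit  d=D]

DIRTY = [0]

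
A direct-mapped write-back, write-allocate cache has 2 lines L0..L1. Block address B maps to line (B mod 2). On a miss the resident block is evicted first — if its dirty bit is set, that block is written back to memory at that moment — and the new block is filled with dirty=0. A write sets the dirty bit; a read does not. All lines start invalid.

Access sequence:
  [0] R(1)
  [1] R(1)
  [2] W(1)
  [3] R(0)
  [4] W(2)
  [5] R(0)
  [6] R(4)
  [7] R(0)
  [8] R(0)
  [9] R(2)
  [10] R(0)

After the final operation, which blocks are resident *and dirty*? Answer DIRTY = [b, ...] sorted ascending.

DIRTY = [1]

  0 | R B1 → L1 miss [-]
  1 | R B1 → L1 hit [-]
  2 | W B1 → L1 hit [D]
  3 | R B0 → L0 miss [-]
  4 | W B2 → L0 miss [D]
  5 | R B0 → L0 miss wb→B2 [-]
  6 | R B4 → L0 miss [-]
  7 | R B0 → L0 miss [-]
  8 | R B0 → L0 hit [-]
  9 | R B2 → L0 miss [-]
  10 | R B0 → L0 miss [-]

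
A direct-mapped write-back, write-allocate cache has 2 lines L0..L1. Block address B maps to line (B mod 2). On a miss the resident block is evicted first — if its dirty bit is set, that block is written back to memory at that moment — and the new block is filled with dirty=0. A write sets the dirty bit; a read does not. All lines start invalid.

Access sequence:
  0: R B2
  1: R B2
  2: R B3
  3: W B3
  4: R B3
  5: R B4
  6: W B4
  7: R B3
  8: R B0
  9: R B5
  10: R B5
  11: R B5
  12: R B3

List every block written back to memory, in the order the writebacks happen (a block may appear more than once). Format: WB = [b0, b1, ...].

WB = [4, 3]

0: R B2 → L0 miss [-]
1: R B2 → L0 hit [-]
2: R B3 → L1 miss [-]
3: W B3 → L1 hit [D]
4: R B3 → L1 hit [D]
5: R B4 → L0 miss [-]
6: W B4 → L0 hit [D]
7: R B3 → L1 hit [D]
8: R B0 → L0 miss wb→B4 [-]
9: R B5 → L1 miss wb→B3 [-]
10: R B5 → L1 hit [-]
11: R B5 → L1 hit [-]
12: R B3 → L1 miss [-]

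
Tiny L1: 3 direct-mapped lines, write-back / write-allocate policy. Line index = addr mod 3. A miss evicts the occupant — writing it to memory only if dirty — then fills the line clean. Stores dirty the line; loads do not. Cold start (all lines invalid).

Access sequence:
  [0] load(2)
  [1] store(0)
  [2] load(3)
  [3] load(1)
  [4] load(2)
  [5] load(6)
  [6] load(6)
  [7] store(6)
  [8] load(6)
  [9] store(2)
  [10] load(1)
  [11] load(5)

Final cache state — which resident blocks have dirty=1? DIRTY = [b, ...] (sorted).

DIRTY = [6]

0: R B2 → L2 miss [-]
1: W B0 → L0 miss [D]
2: R B3 → L0 miss wb→B0 [-]
3: R B1 → L1 miss [-]
4: R B2 → L2 hit [-]
5: R B6 → L0 miss [-]
6: R B6 → L0 hit [-]
7: W B6 → L0 hit [D]
8: R B6 → L0 hit [D]
9: W B2 → L2 hit [D]
10: R B1 → L1 hit [-]
11: R B5 → L2 miss wb→B2 [-]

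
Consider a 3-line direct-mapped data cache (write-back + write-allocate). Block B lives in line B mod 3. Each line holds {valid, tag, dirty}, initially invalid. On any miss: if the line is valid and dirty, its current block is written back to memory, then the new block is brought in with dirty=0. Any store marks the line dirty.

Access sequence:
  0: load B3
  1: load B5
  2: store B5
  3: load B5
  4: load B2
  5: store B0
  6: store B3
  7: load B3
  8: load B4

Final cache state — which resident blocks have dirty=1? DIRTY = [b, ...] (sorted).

DIRTY = [3]

0: R B3 -> L0 miss  d=-]
1: R B5 -> L2 miss  d=-]
2: W B5 -> L2 hit  d=D]
3: R B5 -> L2 hit  d=D]
4: R B2 -> L2 miss wb->B5  d=-]
5: W B0 -> L0 miss  d=D]
6: W B3 -> L0 miss wb->B0  d=D]
7: R B3 -> L0 hit  d=D]
8: R B4 -> L1 miss  d=-]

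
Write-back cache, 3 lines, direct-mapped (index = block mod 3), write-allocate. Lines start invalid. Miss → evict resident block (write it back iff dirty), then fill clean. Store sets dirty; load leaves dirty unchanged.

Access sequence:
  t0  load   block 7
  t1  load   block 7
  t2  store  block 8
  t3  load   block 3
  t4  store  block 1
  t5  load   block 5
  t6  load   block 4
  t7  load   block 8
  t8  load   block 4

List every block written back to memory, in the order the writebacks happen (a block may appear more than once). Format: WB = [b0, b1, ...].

0: R B7 -> L1 miss  d=-]
1: R B7 -> L1 hit  d=-]
2: W B8 -> L2 miss  d=D]
3: R B3 -> L0 miss  d=-]
4: W B1 -> L1 miss  d=D]
5: R B5 -> L2 miss wb->B8  d=-]
6: R B4 -> L1 miss wb->B1  d=-]
7: R B8 -> L2 miss  d=-]
8: R B4 -> L1 hit  d=-]

WB = [8, 1]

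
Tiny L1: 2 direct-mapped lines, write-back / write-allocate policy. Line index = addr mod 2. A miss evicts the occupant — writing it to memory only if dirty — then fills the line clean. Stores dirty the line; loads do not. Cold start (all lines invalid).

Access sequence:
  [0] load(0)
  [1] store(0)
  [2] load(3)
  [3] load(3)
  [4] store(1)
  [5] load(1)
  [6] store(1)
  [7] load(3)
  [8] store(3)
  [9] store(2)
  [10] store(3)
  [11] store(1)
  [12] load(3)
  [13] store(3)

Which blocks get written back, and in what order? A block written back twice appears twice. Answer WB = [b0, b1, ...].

0: R B0 -> L0 miss  d=-]
1: W B0 -> L0 hit  d=D]
2: R B3 -> L1 miss  d=-]
3: R B3 -> L1 hit  d=-]
4: W B1 -> L1 miss  d=D]
5: R B1 -> L1 hit  d=D]
6: W B1 -> L1 hit  d=D]
7: R B3 -> L1 miss wb->B1  d=-]
8: W B3 -> L1 hit  d=D]
9: W B2 -> L0 miss wb->B0  d=D]
10: W B3 -> L1 hit  d=D]
11: W B1 -> L1 miss wb->B3  d=D]
12: R B3 -> L1 miss wb->B1  d=-]
13: W B3 -> L1 hit  d=D]

WB = [1, 0, 3, 1]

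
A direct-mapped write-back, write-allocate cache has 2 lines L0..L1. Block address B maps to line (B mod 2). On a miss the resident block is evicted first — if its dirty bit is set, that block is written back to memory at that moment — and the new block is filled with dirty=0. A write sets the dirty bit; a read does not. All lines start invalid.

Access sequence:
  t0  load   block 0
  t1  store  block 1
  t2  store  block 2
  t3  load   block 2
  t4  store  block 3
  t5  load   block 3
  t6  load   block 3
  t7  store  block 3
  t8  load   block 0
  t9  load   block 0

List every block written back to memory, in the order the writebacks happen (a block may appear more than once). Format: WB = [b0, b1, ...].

  0 | R B0 → L0 miss [-]
  1 | W B1 → L1 miss [D]
  2 | W B2 → L0 miss [D]
  3 | R B2 → L0 hit [D]
  4 | W B3 → L1 miss wb→B1 [D]
  5 | R B3 → L1 hit [D]
  6 | R B3 → L1 hit [D]
  7 | W B3 → L1 hit [D]
  8 | R B0 → L0 miss wb→B2 [-]
  9 | R B0 → L0 hit [-]

WB = [1, 2]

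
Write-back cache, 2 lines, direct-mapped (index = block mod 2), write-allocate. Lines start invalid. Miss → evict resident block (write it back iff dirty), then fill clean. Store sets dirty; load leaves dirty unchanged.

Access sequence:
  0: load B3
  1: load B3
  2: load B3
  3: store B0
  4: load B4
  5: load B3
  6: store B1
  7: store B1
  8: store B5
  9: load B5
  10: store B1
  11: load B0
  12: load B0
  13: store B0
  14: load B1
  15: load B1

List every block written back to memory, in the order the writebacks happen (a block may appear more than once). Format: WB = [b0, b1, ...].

WB = [0, 1, 5]

0: R B3 -> L1 miss  d=-]
1: R B3 -> L1 hit  d=-]
2: R B3 -> L1 hit  d=-]
3: W B0 -> L0 miss  d=D]
4: R B4 -> L0 miss wb->B0  d=-]
5: R B3 -> L1 hit  d=-]
6: W B1 -> L1 miss  d=D]
7: W B1 -> L1 hit  d=D]
8: W B5 -> L1 miss wb->B1  d=D]
9: R B5 -> L1 hit  d=D]
10: W B1 -> L1 miss wb->B5  d=D]
11: R B0 -> L0 miss  d=-]
12: R B0 -> L0 hit  d=-]
13: W B0 -> L0 hit  d=D]
14: R B1 -> L1 hit  d=D]
15: R B1 -> L1 hit  d=D]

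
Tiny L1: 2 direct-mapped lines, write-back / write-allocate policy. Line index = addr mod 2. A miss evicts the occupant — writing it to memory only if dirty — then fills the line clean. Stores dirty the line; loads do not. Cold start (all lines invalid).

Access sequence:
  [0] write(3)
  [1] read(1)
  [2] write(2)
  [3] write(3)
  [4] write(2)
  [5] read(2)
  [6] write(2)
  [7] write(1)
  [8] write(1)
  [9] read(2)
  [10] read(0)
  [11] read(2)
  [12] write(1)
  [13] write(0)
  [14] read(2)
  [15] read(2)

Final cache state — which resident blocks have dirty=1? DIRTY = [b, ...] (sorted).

DIRTY = [1]

0: W B3 → L1 miss [D]
1: R B1 → L1 miss wb→B3 [-]
2: W B2 → L0 miss [D]
3: W B3 → L1 miss [D]
4: W B2 → L0 hit [D]
5: R B2 → L0 hit [D]
6: W B2 → L0 hit [D]
7: W B1 → L1 miss wb→B3 [D]
8: W B1 → L1 hit [D]
9: R B2 → L0 hit [D]
10: R B0 → L0 miss wb→B2 [-]
11: R B2 → L0 miss [-]
12: W B1 → L1 hit [D]
13: W B0 → L0 miss [D]
14: R B2 → L0 miss wb→B0 [-]
15: R B2 → L0 hit [-]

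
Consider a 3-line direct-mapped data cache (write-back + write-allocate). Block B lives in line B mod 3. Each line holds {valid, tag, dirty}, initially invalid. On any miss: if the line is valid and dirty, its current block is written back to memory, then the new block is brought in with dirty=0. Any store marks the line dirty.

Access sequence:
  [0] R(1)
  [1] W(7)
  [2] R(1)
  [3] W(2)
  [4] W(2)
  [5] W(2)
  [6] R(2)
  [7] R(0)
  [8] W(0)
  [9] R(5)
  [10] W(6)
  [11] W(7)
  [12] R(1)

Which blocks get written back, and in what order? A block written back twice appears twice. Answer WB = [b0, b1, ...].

0: R B1 → L1 miss [-]
1: W B7 → L1 miss [D]
2: R B1 → L1 miss wb→B7 [-]
3: W B2 → L2 miss [D]
4: W B2 → L2 hit [D]
5: W B2 → L2 hit [D]
6: R B2 → L2 hit [D]
7: R B0 → L0 miss [-]
8: W B0 → L0 hit [D]
9: R B5 → L2 miss wb→B2 [-]
10: W B6 → L0 miss wb→B0 [D]
11: W B7 → L1 miss [D]
12: R B1 → L1 miss wb→B7 [-]

WB = [7, 2, 0, 7]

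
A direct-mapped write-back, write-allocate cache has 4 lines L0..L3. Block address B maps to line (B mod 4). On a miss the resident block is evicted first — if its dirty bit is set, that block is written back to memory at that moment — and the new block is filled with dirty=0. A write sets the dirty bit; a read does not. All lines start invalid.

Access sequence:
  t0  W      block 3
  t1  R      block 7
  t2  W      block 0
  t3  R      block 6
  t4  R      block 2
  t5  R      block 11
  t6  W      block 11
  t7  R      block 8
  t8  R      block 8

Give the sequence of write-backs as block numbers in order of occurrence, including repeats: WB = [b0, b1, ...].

WB = [3, 0]

0: W B3 -> L3 miss  d=D]
1: R B7 -> L3 miss wb->B3  d=-]
2: W B0 -> L0 miss  d=D]
3: R B6 -> L2 miss  d=-]
4: R B2 -> L2 miss  d=-]
5: R B11 -> L3 miss  d=-]
6: W B11 -> L3 hit  d=D]
7: R B8 -> L0 miss wb->B0  d=-]
8: R B8 -> L0 hit  d=-]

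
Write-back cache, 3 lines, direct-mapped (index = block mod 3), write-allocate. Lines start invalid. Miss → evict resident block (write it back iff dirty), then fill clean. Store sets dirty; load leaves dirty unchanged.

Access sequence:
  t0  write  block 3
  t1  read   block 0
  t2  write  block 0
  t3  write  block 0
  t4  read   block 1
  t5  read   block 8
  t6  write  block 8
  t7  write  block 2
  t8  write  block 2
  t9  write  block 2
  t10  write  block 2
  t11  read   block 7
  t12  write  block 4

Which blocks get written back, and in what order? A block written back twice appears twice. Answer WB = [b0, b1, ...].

WB = [3, 8]

  0 | W B3 → L0 miss [D]
  1 | R B0 → L0 miss wb→B3 [-]
  2 | W B0 → L0 hit [D]
  3 | W B0 → L0 hit [D]
  4 | R B1 → L1 miss [-]
  5 | R B8 → L2 miss [-]
  6 | W B8 → L2 hit [D]
  7 | W B2 → L2 miss wb→B8 [D]
  8 | W B2 → L2 hit [D]
  9 | W B2 → L2 hit [D]
  10 | W B2 → L2 hit [D]
  11 | R B7 → L1 miss [-]
  12 | W B4 → L1 miss [D]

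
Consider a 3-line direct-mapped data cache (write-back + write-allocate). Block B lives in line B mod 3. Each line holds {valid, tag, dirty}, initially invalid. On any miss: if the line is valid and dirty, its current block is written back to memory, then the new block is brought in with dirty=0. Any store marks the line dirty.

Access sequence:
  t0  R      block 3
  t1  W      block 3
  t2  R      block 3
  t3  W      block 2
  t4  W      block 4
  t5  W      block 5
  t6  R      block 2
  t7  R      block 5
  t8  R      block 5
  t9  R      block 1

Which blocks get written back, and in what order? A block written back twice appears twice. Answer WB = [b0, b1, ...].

WB = [2, 5, 4]

0: R B3 -> L0 miss  d=-]
1: W B3 -> L0 hit  d=D]
2: R B3 -> L0 hit  d=D]
3: W B2 -> L2 miss  d=D]
4: W B4 -> L1 miss  d=D]
5: W B5 -> L2 miss wb->B2  d=D]
6: R B2 -> L2 miss wb->B5  d=-]
7: R B5 -> L2 miss  d=-]
8: R B5 -> L2 hit  d=-]
9: R B1 -> L1 miss wb->B4  d=-]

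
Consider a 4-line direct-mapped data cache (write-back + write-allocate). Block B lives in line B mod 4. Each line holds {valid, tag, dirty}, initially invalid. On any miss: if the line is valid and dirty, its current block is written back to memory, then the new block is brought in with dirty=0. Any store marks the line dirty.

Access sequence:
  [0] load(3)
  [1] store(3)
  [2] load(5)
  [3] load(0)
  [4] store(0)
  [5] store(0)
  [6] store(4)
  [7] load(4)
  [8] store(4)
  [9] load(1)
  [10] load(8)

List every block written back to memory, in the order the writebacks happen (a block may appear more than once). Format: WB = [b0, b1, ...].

WB = [0, 4]

0: R B3 -> L3 miss  d=-]
1: W B3 -> L3 hit  d=D]
2: R B5 -> L1 miss  d=-]
3: R B0 -> L0 miss  d=-]
4: W B0 -> L0 hit  d=D]
5: W B0 -> L0 hit  d=D]
6: W B4 -> L0 miss wb->B0  d=D]
7: R B4 -> L0 hit  d=D]
8: W B4 -> L0 hit  d=D]
9: R B1 -> L1 miss  d=-]
10: R B8 -> L0 miss wb->B4  d=-]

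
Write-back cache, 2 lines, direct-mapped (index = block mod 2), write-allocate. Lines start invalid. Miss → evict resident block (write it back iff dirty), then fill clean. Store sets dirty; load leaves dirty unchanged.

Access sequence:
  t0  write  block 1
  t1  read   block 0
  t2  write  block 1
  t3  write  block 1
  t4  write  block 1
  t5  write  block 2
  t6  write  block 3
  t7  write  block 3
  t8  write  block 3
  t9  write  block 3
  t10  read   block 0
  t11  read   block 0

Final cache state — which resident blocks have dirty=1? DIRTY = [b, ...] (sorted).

  0 | W B1 → L1 miss [D]
  1 | R B0 → L0 miss [-]
  2 | W B1 → L1 hit [D]
  3 | W B1 → L1 hit [D]
  4 | W B1 → L1 hit [D]
  5 | W B2 → L0 miss [D]
  6 | W B3 → L1 miss wb→B1 [D]
  7 | W B3 → L1 hit [D]
  8 | W B3 → L1 hit [D]
  9 | W B3 → L1 hit [D]
  10 | R B0 → L0 miss wb→B2 [-]
  11 | R B0 → L0 hit [-]

DIRTY = [3]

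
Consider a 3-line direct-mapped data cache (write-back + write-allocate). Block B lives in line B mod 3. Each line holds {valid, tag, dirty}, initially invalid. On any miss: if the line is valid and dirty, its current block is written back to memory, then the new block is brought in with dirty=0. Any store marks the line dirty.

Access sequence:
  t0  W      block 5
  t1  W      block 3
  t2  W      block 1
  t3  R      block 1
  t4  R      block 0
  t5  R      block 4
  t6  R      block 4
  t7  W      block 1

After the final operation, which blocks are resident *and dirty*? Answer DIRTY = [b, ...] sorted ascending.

0: W B5 -> L2 miss  d=D]
1: W B3 -> L0 miss  d=D]
2: W B1 -> L1 miss  d=D]
3: R B1 -> L1 hit  d=D]
4: R B0 -> L0 miss wb->B3  d=-]
5: R B4 -> L1 miss wb->B1  d=-]
6: R B4 -> L1 hit  d=-]
7: W B1 -> L1 miss  d=D]

DIRTY = [1, 5]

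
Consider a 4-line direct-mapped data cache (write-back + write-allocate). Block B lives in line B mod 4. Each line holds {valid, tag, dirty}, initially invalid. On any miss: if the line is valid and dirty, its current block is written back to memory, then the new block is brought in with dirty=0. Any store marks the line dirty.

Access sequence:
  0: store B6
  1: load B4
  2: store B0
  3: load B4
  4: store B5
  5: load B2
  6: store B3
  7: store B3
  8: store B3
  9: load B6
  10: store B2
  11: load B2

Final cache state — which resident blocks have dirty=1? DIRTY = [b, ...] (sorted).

DIRTY = [2, 3, 5]

0: W B6 -> L2 miss  d=D]
1: R B4 -> L0 miss  d=-]
2: W B0 -> L0 miss  d=D]
3: R B4 -> L0 miss wb->B0  d=-]
4: W B5 -> L1 miss  d=D]
5: R B2 -> L2 miss wb->B6  d=-]
6: W B3 -> L3 miss  d=D]
7: W B3 -> L3 hit  d=D]
8: W B3 -> L3 hit  d=D]
9: R B6 -> L2 miss  d=-]
10: W B2 -> L2 miss  d=D]
11: R B2 -> L2 hit  d=D]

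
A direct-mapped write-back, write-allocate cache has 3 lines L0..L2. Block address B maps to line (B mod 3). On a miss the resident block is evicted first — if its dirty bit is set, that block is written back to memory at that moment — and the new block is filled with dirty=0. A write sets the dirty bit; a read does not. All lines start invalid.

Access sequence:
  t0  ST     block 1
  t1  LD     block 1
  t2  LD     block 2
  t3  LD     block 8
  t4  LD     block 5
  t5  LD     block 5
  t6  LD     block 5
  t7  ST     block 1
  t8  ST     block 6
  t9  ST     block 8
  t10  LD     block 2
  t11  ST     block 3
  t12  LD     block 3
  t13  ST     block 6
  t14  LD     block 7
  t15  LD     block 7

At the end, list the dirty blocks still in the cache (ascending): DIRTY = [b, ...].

0: W B1 -> L1 miss  d=D]
1: R B1 -> L1 hit  d=D]
2: R B2 -> L2 miss  d=-]
3: R B8 -> L2 miss  d=-]
4: R B5 -> L2 miss  d=-]
5: R B5 -> L2 hit  d=-]
6: R B5 -> L2 hit  d=-]
7: W B1 -> L1 hit  d=D]
8: W B6 -> L0 miss  d=D]
9: W B8 -> L2 miss  d=D]
10: R B2 -> L2 miss wb->B8  d=-]
11: W B3 -> L0 miss wb->B6  d=D]
12: R B3 -> L0 hit  d=D]
13: W B6 -> L0 miss wb->B3  d=D]
14: R B7 -> L1 miss wb->B1  d=-]
15: R B7 -> L1 hit  d=-]

DIRTY = [6]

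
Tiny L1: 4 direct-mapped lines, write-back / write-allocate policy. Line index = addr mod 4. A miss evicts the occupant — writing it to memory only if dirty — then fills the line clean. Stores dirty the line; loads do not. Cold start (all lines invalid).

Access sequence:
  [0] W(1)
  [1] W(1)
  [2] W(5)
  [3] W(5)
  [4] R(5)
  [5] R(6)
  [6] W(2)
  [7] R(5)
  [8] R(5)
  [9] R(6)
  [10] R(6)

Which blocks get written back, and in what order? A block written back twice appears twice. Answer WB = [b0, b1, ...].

WB = [1, 2]

  0 | W B1 → L1 miss [D]
  1 | W B1 → L1 hit [D]
  2 | W B5 → L1 miss wb→B1 [D]
  3 | W B5 → L1 hit [D]
  4 | R B5 → L1 hit [D]
  5 | R B6 → L2 miss [-]
  6 | W B2 → L2 miss [D]
  7 | R B5 → L1 hit [D]
  8 | R B5 → L1 hit [D]
  9 | R B6 → L2 miss wb→B2 [-]
  10 | R B6 → L2 hit [-]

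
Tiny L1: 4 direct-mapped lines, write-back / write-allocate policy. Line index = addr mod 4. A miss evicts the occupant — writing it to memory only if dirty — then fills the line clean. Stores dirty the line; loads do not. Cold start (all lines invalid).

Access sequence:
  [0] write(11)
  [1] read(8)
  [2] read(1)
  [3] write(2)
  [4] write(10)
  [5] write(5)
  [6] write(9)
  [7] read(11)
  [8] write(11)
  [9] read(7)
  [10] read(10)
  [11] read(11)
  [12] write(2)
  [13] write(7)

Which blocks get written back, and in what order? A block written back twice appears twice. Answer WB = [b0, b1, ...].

0: W B11 → L3 miss [D]
1: R B8 → L0 miss [-]
2: R B1 → L1 miss [-]
3: W B2 → L2 miss [D]
4: W B10 → L2 miss wb→B2 [D]
5: W B5 → L1 miss [D]
6: W B9 → L1 miss wb→B5 [D]
7: R B11 → L3 hit [D]
8: W B11 → L3 hit [D]
9: R B7 → L3 miss wb→B11 [-]
10: R B10 → L2 hit [D]
11: R B11 → L3 miss [-]
12: W B2 → L2 miss wb→B10 [D]
13: W B7 → L3 miss [D]

WB = [2, 5, 11, 10]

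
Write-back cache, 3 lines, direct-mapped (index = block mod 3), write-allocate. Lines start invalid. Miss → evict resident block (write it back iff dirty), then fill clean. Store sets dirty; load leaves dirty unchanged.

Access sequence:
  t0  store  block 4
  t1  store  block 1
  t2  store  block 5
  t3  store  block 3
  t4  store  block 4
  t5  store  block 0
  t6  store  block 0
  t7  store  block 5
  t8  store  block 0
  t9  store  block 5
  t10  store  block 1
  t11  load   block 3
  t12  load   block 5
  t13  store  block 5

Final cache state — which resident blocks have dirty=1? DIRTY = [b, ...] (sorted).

0: W B4 -> L1 miss  d=D]
1: W B1 -> L1 miss wb->B4  d=D]
2: W B5 -> L2 miss  d=D]
3: W B3 -> L0 miss  d=D]
4: W B4 -> L1 miss wb->B1  d=D]
5: W B0 -> L0 miss wb->B3  d=D]
6: W B0 -> L0 hit  d=D]
7: W B5 -> L2 hit  d=D]
8: W B0 -> L0 hit  d=D]
9: W B5 -> L2 hit  d=D]
10: W B1 -> L1 miss wb->B4  d=D]
11: R B3 -> L0 miss wb->B0  d=-]
12: R B5 -> L2 hit  d=D]
13: W B5 -> L2 hit  d=D]

DIRTY = [1, 5]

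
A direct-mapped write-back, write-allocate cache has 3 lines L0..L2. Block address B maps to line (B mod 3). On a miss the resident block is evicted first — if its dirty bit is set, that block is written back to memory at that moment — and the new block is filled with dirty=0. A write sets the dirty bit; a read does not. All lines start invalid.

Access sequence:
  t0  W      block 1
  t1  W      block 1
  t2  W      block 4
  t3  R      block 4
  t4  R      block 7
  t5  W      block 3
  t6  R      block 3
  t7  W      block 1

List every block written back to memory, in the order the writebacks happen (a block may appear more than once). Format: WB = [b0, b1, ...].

WB = [1, 4]

  0 | W B1 → L1 miss [D]
  1 | W B1 → L1 hit [D]
  2 | W B4 → L1 miss wb→B1 [D]
  3 | R B4 → L1 hit [D]
  4 | R B7 → L1 miss wb→B4 [-]
  5 | W B3 → L0 miss [D]
  6 | R B3 → L0 hit [D]
  7 | W B1 → L1 miss [D]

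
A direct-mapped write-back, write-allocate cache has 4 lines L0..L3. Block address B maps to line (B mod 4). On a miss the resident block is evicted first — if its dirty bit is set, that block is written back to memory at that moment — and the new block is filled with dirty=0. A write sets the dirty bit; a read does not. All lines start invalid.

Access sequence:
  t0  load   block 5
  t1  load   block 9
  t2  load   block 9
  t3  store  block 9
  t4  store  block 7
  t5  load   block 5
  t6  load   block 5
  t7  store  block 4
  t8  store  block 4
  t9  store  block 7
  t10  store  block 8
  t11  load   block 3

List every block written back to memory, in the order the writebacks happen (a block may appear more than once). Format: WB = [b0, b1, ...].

  0 | R B5 → L1 miss [-]
  1 | R B9 → L1 miss [-]
  2 | R B9 → L1 hit [-]
  3 | W B9 → L1 hit [D]
  4 | W B7 → L3 miss [D]
  5 | R B5 → L1 miss wb→B9 [-]
  6 | R B5 → L1 hit [-]
  7 | W B4 → L0 miss [D]
  8 | W B4 → L0 hit [D]
  9 | W B7 → L3 hit [D]
  10 | W B8 → L0 miss wb→B4 [D]
  11 | R B3 → L3 miss wb→B7 [-]

WB = [9, 4, 7]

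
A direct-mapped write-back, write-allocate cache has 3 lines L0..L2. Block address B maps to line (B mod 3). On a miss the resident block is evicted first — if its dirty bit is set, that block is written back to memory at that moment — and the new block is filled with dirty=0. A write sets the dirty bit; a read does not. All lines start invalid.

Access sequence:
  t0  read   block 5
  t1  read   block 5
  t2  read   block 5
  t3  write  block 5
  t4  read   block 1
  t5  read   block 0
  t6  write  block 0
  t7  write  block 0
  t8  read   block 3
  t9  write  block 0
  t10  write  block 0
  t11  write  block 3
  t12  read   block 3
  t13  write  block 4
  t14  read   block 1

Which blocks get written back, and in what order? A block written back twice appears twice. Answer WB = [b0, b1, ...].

WB = [0, 0, 4]

0: R B5 -> L2 miss  d=-]
1: R B5 -> L2 hit  d=-]
2: R B5 -> L2 hit  d=-]
3: W B5 -> L2 hit  d=D]
4: R B1 -> L1 miss  d=-]
5: R B0 -> L0 miss  d=-]
6: W B0 -> L0 hit  d=D]
7: W B0 -> L0 hit  d=D]
8: R B3 -> L0 miss wb->B0  d=-]
9: W B0 -> L0 miss  d=D]
10: W B0 -> L0 hit  d=D]
11: W B3 -> L0 miss wb->B0  d=D]
12: R B3 -> L0 hit  d=D]
13: W B4 -> L1 miss  d=D]
14: R B1 -> L1 miss wb->B4  d=-]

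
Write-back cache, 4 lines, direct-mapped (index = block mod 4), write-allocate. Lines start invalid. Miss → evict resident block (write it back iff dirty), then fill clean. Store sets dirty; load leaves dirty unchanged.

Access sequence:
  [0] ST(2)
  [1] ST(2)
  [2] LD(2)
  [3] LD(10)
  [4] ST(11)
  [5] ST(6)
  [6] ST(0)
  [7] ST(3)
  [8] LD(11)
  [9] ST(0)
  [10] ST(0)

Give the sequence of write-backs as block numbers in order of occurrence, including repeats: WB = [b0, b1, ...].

0: W B2 → L2 miss [D]
1: W B2 → L2 hit [D]
2: R B2 → L2 hit [D]
3: R B10 → L2 miss wb→B2 [-]
4: W B11 → L3 miss [D]
5: W B6 → L2 miss [D]
6: W B0 → L0 miss [D]
7: W B3 → L3 miss wb→B11 [D]
8: R B11 → L3 miss wb→B3 [-]
9: W B0 → L0 hit [D]
10: W B0 → L0 hit [D]

WB = [2, 11, 3]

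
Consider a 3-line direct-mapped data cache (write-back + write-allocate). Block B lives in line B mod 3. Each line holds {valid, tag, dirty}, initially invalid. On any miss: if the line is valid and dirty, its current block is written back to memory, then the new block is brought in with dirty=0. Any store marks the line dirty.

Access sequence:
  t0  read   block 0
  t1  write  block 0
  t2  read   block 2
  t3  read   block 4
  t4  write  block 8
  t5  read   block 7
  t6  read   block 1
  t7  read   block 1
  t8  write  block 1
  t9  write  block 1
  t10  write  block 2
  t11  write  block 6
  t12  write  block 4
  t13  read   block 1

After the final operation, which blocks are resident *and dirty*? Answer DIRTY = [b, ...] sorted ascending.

0: R B0 → L0 miss [-]
1: W B0 → L0 hit [D]
2: R B2 → L2 miss [-]
3: R B4 → L1 miss [-]
4: W B8 → L2 miss [D]
5: R B7 → L1 miss [-]
6: R B1 → L1 miss [-]
7: R B1 → L1 hit [-]
8: W B1 → L1 hit [D]
9: W B1 → L1 hit [D]
10: W B2 → L2 miss wb→B8 [D]
11: W B6 → L0 miss wb→B0 [D]
12: W B4 → L1 miss wb→B1 [D]
13: R B1 → L1 miss wb→B4 [-]

DIRTY = [2, 6]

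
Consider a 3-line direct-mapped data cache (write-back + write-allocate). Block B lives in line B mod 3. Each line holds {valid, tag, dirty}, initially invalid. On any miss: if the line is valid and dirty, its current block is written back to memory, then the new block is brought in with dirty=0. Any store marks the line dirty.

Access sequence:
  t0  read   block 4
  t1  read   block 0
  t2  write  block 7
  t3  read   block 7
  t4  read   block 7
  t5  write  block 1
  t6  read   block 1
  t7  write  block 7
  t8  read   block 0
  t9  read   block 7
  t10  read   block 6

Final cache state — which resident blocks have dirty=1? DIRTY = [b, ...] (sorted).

  0 | R B4 → L1 miss [-]
  1 | R B0 → L0 miss [-]
  2 | W B7 → L1 miss [D]
  3 | R B7 → L1 hit [D]
  4 | R B7 → L1 hit [D]
  5 | W B1 → L1 miss wb→B7 [D]
  6 | R B1 → L1 hit [D]
  7 | W B7 → L1 miss wb→B1 [D]
  8 | R B0 → L0 hit [-]
  9 | R B7 → L1 hit [D]
  10 | R B6 → L0 miss [-]

DIRTY = [7]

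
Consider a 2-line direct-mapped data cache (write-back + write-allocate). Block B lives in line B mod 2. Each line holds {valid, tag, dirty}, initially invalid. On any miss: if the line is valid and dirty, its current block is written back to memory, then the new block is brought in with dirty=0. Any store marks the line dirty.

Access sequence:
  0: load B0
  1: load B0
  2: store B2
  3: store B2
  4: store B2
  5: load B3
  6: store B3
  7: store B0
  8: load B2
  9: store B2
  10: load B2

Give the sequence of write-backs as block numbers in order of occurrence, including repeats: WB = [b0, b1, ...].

WB = [2, 0]

  0 | R B0 → L0 miss [-]
  1 | R B0 → L0 hit [-]
  2 | W B2 → L0 miss [D]
  3 | W B2 → L0 hit [D]
  4 | W B2 → L0 hit [D]
  5 | R B3 → L1 miss [-]
  6 | W B3 → L1 hit [D]
  7 | W B0 → L0 miss wb→B2 [D]
  8 | R B2 → L0 miss wb→B0 [-]
  9 | W B2 → L0 hit [D]
  10 | R B2 → L0 hit [D]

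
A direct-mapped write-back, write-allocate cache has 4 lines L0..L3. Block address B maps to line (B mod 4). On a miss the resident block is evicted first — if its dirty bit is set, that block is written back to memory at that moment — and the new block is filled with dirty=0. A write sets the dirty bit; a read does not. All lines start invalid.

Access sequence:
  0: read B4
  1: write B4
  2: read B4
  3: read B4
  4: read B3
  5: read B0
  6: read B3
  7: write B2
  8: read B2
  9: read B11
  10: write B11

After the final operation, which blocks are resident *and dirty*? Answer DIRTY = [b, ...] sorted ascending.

DIRTY = [2, 11]

  0 | R B4 → L0 miss [-]
  1 | W B4 → L0 hit [D]
  2 | R B4 → L0 hit [D]
  3 | R B4 → L0 hit [D]
  4 | R B3 → L3 miss [-]
  5 | R B0 → L0 miss wb→B4 [-]
  6 | R B3 → L3 hit [-]
  7 | W B2 → L2 miss [D]
  8 | R B2 → L2 hit [D]
  9 | R B11 → L3 miss [-]
  10 | W B11 → L3 hit [D]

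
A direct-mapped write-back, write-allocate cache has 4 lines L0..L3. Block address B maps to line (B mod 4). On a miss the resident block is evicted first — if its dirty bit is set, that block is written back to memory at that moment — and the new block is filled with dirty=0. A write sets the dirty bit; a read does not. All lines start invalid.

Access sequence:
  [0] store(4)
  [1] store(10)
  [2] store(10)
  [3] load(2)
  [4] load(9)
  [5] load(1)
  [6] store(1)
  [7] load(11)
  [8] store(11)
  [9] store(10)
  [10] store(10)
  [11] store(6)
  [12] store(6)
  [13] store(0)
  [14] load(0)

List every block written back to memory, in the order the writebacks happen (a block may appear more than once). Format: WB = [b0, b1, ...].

  0 | W B4 → L0 miss [D]
  1 | W B10 → L2 miss [D]
  2 | W B10 → L2 hit [D]
  3 | R B2 → L2 miss wb→B10 [-]
  4 | R B9 → L1 miss [-]
  5 | R B1 → L1 miss [-]
  6 | W B1 → L1 hit [D]
  7 | R B11 → L3 miss [-]
  8 | W B11 → L3 hit [D]
  9 | W B10 → L2 miss [D]
  10 | W B10 → L2 hit [D]
  11 | W B6 → L2 miss wb→B10 [D]
  12 | W B6 → L2 hit [D]
  13 | W B0 → L0 miss wb→B4 [D]
  14 | R B0 → L0 hit [D]

WB = [10, 10, 4]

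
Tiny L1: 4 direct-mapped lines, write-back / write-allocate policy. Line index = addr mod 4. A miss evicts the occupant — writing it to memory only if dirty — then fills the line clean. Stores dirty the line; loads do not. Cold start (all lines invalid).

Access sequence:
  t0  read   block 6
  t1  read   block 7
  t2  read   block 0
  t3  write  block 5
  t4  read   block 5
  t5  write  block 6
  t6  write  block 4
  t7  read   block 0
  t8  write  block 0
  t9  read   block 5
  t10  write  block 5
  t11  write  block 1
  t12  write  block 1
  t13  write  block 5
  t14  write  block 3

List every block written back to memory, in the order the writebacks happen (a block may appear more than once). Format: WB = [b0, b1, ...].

0: R B6 -> L2 miss  d=-]
1: R B7 -> L3 miss  d=-]
2: R B0 -> L0 miss  d=-]
3: W B5 -> L1 miss  d=D]
4: R B5 -> L1 hit  d=D]
5: W B6 -> L2 hit  d=D]
6: W B4 -> L0 miss  d=D]
7: R B0 -> L0 miss wb->B4  d=-]
8: W B0 -> L0 hit  d=D]
9: R B5 -> L1 hit  d=D]
10: W B5 -> L1 hit  d=D]
11: W B1 -> L1 miss wb->B5  d=D]
12: W B1 -> L1 hit  d=D]
13: W B5 -> L1 miss wb->B1  d=D]
14: W B3 -> L3 miss  d=D]

WB = [4, 5, 1]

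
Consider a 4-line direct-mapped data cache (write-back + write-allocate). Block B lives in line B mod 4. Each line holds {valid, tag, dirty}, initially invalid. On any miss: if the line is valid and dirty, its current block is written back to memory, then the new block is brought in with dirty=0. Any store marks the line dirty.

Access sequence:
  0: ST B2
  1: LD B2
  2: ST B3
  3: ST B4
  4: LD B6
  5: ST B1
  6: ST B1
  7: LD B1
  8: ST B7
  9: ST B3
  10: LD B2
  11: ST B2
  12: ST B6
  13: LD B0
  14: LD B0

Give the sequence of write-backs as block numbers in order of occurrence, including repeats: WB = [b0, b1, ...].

0: W B2 -> L2 miss  d=D]
1: R B2 -> L2 hit  d=D]
2: W B3 -> L3 miss  d=D]
3: W B4 -> L0 miss  d=D]
4: R B6 -> L2 miss wb->B2  d=-]
5: W B1 -> L1 miss  d=D]
6: W B1 -> L1 hit  d=D]
7: R B1 -> L1 hit  d=D]
8: W B7 -> L3 miss wb->B3  d=D]
9: W B3 -> L3 miss wb->B7  d=D]
10: R B2 -> L2 miss  d=-]
11: W B2 -> L2 hit  d=D]
12: W B6 -> L2 miss wb->B2  d=D]
13: R B0 -> L0 miss wb->B4  d=-]
14: R B0 -> L0 hit  d=-]

WB = [2, 3, 7, 2, 4]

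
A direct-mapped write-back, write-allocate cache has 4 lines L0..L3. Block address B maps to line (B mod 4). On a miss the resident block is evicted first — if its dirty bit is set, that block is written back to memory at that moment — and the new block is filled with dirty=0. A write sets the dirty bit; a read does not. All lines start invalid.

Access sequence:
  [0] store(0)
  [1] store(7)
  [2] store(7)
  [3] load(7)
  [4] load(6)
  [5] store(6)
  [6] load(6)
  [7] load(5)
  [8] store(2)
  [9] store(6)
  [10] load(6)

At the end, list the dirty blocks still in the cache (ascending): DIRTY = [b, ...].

  0 | W B0 → L0 miss [D]
  1 | W B7 → L3 miss [D]
  2 | W B7 → L3 hit [D]
  3 | R B7 → L3 hit [D]
  4 | R B6 → L2 miss [-]
  5 | W B6 → L2 hit [D]
  6 | R B6 → L2 hit [D]
  7 | R B5 → L1 miss [-]
  8 | W B2 → L2 miss wb→B6 [D]
  9 | W B6 → L2 miss wb→B2 [D]
  10 | R B6 → L2 hit [D]

DIRTY = [0, 6, 7]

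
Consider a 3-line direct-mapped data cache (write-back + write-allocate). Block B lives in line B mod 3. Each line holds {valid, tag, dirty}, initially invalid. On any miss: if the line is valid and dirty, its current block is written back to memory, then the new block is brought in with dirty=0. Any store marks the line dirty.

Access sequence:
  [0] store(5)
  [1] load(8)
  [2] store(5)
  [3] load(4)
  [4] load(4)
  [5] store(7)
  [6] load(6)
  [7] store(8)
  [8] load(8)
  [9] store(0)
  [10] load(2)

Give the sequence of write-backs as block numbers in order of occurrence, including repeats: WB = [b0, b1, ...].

WB = [5, 5, 8]

0: W B5 → L2 miss [D]
1: R B8 → L2 miss wb→B5 [-]
2: W B5 → L2 miss [D]
3: R B4 → L1 miss [-]
4: R B4 → L1 hit [-]
5: W B7 → L1 miss [D]
6: R B6 → L0 miss [-]
7: W B8 → L2 miss wb→B5 [D]
8: R B8 → L2 hit [D]
9: W B0 → L0 miss [D]
10: R B2 → L2 miss wb→B8 [-]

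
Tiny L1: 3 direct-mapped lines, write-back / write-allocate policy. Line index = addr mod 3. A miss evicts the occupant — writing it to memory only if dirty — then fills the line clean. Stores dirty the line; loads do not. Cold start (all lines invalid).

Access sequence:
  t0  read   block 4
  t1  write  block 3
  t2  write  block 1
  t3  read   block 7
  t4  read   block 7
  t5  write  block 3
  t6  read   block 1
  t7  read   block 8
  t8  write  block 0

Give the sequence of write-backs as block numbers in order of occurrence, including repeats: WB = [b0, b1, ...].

0: R B4 -> L1 miss  d=-]
1: W B3 -> L0 miss  d=D]
2: W B1 -> L1 miss  d=D]
3: R B7 -> L1 miss wb->B1  d=-]
4: R B7 -> L1 hit  d=-]
5: W B3 -> L0 hit  d=D]
6: R B1 -> L1 miss  d=-]
7: R B8 -> L2 miss  d=-]
8: W B0 -> L0 miss wb->B3  d=D]

WB = [1, 3]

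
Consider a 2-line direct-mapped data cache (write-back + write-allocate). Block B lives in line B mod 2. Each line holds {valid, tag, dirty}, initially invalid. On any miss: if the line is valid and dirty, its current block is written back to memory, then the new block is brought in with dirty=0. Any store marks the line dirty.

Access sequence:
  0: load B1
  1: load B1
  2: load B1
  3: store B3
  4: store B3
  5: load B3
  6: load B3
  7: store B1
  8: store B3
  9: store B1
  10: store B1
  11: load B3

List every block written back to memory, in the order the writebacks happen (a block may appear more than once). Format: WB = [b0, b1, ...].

WB = [3, 1, 3, 1]

  0 | R B1 → L1 miss [-]
  1 | R B1 → L1 hit [-]
  2 | R B1 → L1 hit [-]
  3 | W B3 → L1 miss [D]
  4 | W B3 → L1 hit [D]
  5 | R B3 → L1 hit [D]
  6 | R B3 → L1 hit [D]
  7 | W B1 → L1 miss wb→B3 [D]
  8 | W B3 → L1 miss wb→B1 [D]
  9 | W B1 → L1 miss wb→B3 [D]
  10 | W B1 → L1 hit [D]
  11 | R B3 → L1 miss wb→B1 [-]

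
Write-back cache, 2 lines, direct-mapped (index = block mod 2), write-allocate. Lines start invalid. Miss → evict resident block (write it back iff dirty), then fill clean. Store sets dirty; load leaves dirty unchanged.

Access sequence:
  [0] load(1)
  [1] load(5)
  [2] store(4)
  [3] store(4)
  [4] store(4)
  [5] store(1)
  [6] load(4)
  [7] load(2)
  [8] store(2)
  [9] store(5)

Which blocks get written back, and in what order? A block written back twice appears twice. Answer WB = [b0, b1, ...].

  0 | R B1 → L1 miss [-]
  1 | R B5 → L1 miss [-]
  2 | W B4 → L0 miss [D]
  3 | W B4 → L0 hit [D]
  4 | W B4 → L0 hit [D]
  5 | W B1 → L1 miss [D]
  6 | R B4 → L0 hit [D]
  7 | R B2 → L0 miss wb→B4 [-]
  8 | W B2 → L0 hit [D]
  9 | W B5 → L1 miss wb→B1 [D]

WB = [4, 1]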